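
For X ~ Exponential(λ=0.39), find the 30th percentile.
0.9146

We have X ~ Exponential(λ=0.39).

We want to find x such that P(X ≤ x) = 0.3.

This is the 30th percentile, which means 30% of values fall below this point.

Using the inverse CDF (quantile function):
x = F⁻¹(0.3) = 0.9146

Verification: P(X ≤ 0.9146) = 0.3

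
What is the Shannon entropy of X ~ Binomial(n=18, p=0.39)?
2.1448 nats

We have X ~ Binomial(n=18, p=0.39).

The Shannon entropy measures the uncertainty or information content of the distribution.

For a Binomial distribution with n=18, p=0.39:
H(X) = 2.1448 nats

(In bits, this would be 3.0943 bits.)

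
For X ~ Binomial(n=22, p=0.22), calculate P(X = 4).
0.195708

We have X ~ Binomial(n=22, p=0.22).

For a Binomial distribution, the PMF gives us the probability of each outcome.

Using the PMF formula:
P(X = 4) = 0.195708

Rounded to 4 decimal places: 0.1957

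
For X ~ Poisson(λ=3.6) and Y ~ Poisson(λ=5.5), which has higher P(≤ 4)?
X has higher probability (P(X ≤ 4) = 0.7064 > P(Y ≤ 4) = 0.3575)

Compute P(≤ 4) for each distribution:

X ~ Poisson(λ=3.6):
P(X ≤ 4) = 0.7064

Y ~ Poisson(λ=5.5):
P(Y ≤ 4) = 0.3575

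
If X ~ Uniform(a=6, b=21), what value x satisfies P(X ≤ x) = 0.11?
7.6500

We have X ~ Uniform(a=6, b=21).

We want to find x such that P(X ≤ x) = 0.11.

This is the 11th percentile, which means 11% of values fall below this point.

Using the inverse CDF (quantile function):
x = F⁻¹(0.11) = 7.6500

Verification: P(X ≤ 7.6500) = 0.11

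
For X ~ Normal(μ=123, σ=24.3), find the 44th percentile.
119.3314

We have X ~ Normal(μ=123, σ=24.3).

We want to find x such that P(X ≤ x) = 0.44.

This is the 44th percentile, which means 44% of values fall below this point.

Using the inverse CDF (quantile function):
x = F⁻¹(0.44) = 119.3314

Verification: P(X ≤ 119.3314) = 0.44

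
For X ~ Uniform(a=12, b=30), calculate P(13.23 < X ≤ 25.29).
0.670000

We have X ~ Uniform(a=12, b=30).

To find P(13.23 < X ≤ 25.29), we use:
P(13.23 < X ≤ 25.29) = P(X ≤ 25.29) - P(X ≤ 13.23)
                 = F(25.29) - F(13.23)
                 = 0.738333 - 0.068333
                 = 0.670000

So there's approximately a 67.0% chance that X falls in this range.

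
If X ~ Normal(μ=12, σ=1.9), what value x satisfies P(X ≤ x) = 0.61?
12.5307

We have X ~ Normal(μ=12, σ=1.9).

We want to find x such that P(X ≤ x) = 0.61.

This is the 61st percentile, which means 61% of values fall below this point.

Using the inverse CDF (quantile function):
x = F⁻¹(0.61) = 12.5307

Verification: P(X ≤ 12.5307) = 0.61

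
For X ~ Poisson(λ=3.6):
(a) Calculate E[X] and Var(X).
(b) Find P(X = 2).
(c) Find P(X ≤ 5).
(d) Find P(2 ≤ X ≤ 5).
(a) E[X] = 3.6000, Var(X) = 3.6000
(b) P(X = 2) = 0.177058
(c) P(X ≤ 5) = 0.844119
(d) P(2 ≤ X ≤ 5) = 0.718429

We have X ~ Poisson(λ=3.6).

(a) Moments:
E[X] = 3.6000
Var(X) = 3.6000
σ = √Var(X) = 1.8974

(b) Point probability using PMF:
P(X = 2) = 0.177058

(c) Cumulative probability using CDF:
P(X ≤ 5) = F(5) = 0.844119

(d) Range probability:
P(2 ≤ X ≤ 5) = P(X ≤ 5) - P(X ≤ 1)
                   = F(5) - F(1)
                   = 0.844119 - 0.125689
                   = 0.718429

This means approximately 71.8% of outcomes fall in the interval [2, 5].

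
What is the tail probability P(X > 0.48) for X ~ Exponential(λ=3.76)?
0.164507

We have X ~ Exponential(λ=3.76).

P(X > 0.48) = 1 - P(X ≤ 0.48)
                = 1 - F(0.48)
                = 1 - 0.835493
                = 0.164507

So there's approximately a 16.5% chance that X exceeds 0.48.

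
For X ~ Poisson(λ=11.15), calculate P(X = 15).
0.056265

We have X ~ Poisson(λ=11.15).

For a Poisson distribution, the PMF gives us the probability of each outcome.

Using the PMF formula:
P(X = 15) = 0.056265

Rounded to 4 decimal places: 0.0563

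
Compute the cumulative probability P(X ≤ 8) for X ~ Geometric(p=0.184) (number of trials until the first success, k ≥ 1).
0.803428

We have X ~ Geometric(p=0.184) (number of trials until the first success, k ≥ 1).

The CDF gives us P(X ≤ k).

Using the CDF:
P(X ≤ 8) = 0.803428

This means there's approximately a 80.3% chance that X is at most 8.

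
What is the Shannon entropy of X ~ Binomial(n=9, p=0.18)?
1.5163 nats

We have X ~ Binomial(n=9, p=0.18).

The Shannon entropy measures the uncertainty or information content of the distribution.

For a Binomial distribution with n=9, p=0.18:
H(X) = 1.5163 nats

(In bits, this would be 2.1876 bits.)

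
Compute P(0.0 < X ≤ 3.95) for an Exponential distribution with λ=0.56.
0.890519

We have X ~ Exponential(λ=0.56).

To find P(0.0 < X ≤ 3.95), we use:
P(0.0 < X ≤ 3.95) = P(X ≤ 3.95) - P(X ≤ 0.0)
                 = F(3.95) - F(0.0)
                 = 0.890519 - 0.000000
                 = 0.890519

So there's approximately a 89.1% chance that X falls in this range.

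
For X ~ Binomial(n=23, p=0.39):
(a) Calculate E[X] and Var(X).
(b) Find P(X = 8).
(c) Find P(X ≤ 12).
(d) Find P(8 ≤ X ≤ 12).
(a) E[X] = 8.9700, Var(X) = 5.4717
(b) P(X = 8) = 0.158102
(c) P(X ≤ 12) = 0.932756
(d) P(8 ≤ X ≤ 12) = 0.664151

We have X ~ Binomial(n=23, p=0.39).

(a) Moments:
E[X] = 8.9700
Var(X) = 5.4717
σ = √Var(X) = 2.3392

(b) Point probability using PMF:
P(X = 8) = 0.158102

(c) Cumulative probability using CDF:
P(X ≤ 12) = F(12) = 0.932756

(d) Range probability:
P(8 ≤ X ≤ 12) = P(X ≤ 12) - P(X ≤ 7)
                   = F(12) - F(7)
                   = 0.932756 - 0.268604
                   = 0.664151

This means approximately 66.4% of outcomes fall in the interval [8, 12].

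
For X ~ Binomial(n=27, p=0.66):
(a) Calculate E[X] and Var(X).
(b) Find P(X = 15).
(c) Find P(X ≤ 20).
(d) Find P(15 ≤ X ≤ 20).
(a) E[X] = 17.8200, Var(X) = 6.0588
(b) P(X = 15) = 0.081480
(c) P(X ≤ 20) = 0.863066
(d) P(15 ≤ X ≤ 20) = 0.772270

We have X ~ Binomial(n=27, p=0.66).

(a) Moments:
E[X] = 17.8200
Var(X) = 6.0588
σ = √Var(X) = 2.4615

(b) Point probability using PMF:
P(X = 15) = 0.081480

(c) Cumulative probability using CDF:
P(X ≤ 20) = F(20) = 0.863066

(d) Range probability:
P(15 ≤ X ≤ 20) = P(X ≤ 20) - P(X ≤ 14)
                   = F(20) - F(14)
                   = 0.863066 - 0.090795
                   = 0.772270

This means approximately 77.2% of outcomes fall in the interval [15, 20].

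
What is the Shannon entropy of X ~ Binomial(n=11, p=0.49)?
1.9236 nats

We have X ~ Binomial(n=11, p=0.49).

The Shannon entropy measures the uncertainty or information content of the distribution.

For a Binomial distribution with n=11, p=0.49:
H(X) = 1.9236 nats

(In bits, this would be 2.7752 bits.)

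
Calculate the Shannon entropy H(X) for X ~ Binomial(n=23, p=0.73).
2.1700 nats

We have X ~ Binomial(n=23, p=0.73).

The Shannon entropy measures the uncertainty or information content of the distribution.

For a Binomial distribution with n=23, p=0.73:
H(X) = 2.1700 nats

(In bits, this would be 3.1307 bits.)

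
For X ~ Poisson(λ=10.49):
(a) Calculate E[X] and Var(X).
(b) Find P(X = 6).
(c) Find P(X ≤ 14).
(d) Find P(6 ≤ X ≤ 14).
(a) E[X] = 10.4900, Var(X) = 10.4900
(b) P(X = 6) = 0.051472
(c) P(X ≤ 14) = 0.888512
(d) P(6 ≤ X ≤ 14) = 0.837838

We have X ~ Poisson(λ=10.49).

(a) Moments:
E[X] = 10.4900
Var(X) = 10.4900
σ = √Var(X) = 3.2388

(b) Point probability using PMF:
P(X = 6) = 0.051472

(c) Cumulative probability using CDF:
P(X ≤ 14) = F(14) = 0.888512

(d) Range probability:
P(6 ≤ X ≤ 14) = P(X ≤ 14) - P(X ≤ 5)
                   = F(14) - F(5)
                   = 0.888512 - 0.050674
                   = 0.837838

This means approximately 83.8% of outcomes fall in the interval [6, 14].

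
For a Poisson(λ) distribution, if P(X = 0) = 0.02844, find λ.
λ = 3.5600

For a Poisson(λ) distribution, the PMF at 0 is:
P(X = 0) = λ^0 e^(-λ) / 0! = e^(-λ)

Given P(X = 0) = 0.02844:
e^(-λ) = 0.02844
-λ = ln(0.02844)
λ = -ln(0.02844) = 3.5600

Verification: e^(-3.5600) = 0.02844 ✓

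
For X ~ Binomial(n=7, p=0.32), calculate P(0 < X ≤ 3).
0.779336

We have X ~ Binomial(n=7, p=0.32).

To find P(0 < X ≤ 3), we use:
P(0 < X ≤ 3) = P(X ≤ 3) - P(X ≤ 0)
                 = F(3) - F(0)
                 = 0.846566 - 0.067230
                 = 0.779336

So there's approximately a 77.9% chance that X falls in this range.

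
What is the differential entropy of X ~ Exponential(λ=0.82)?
1.1985 nats

We have X ~ Exponential(λ=0.82).

The differential entropy measures the uncertainty or information content of the distribution.

For an Exponential distribution with λ=0.82:
h(X) = 1.1985 nats

(In bits, this would be 1.7290 bits.)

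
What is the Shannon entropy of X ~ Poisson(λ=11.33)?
2.6249 nats

We have X ~ Poisson(λ=11.33).

The Shannon entropy measures the uncertainty or information content of the distribution.

For a Poisson distribution with λ=11.33:
H(X) = 2.6249 nats

(In bits, this would be 3.7870 bits.)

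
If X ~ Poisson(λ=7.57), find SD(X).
2.7514

We have X ~ Poisson(λ=7.57).

For a Poisson distribution with λ=7.57:
σ = √Var(X) = 2.7514

The standard deviation is the square root of the variance.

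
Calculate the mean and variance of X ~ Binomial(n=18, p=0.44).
E[X] = 7.9200, Var(X) = 4.4352

We have X ~ Binomial(n=18, p=0.44).

For a Binomial distribution with n=18, p=0.44:

Expected value:
E[X] = 7.9200

Variance:
Var(X) = 4.4352

Standard deviation:
σ = √Var(X) = 2.1060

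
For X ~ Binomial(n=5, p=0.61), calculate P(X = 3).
0.345238

We have X ~ Binomial(n=5, p=0.61).

For a Binomial distribution, the PMF gives us the probability of each outcome.

Using the PMF formula:
P(X = 3) = 0.345238

Rounded to 4 decimal places: 0.3452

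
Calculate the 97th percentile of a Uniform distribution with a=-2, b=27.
26.1300

We have X ~ Uniform(a=-2, b=27).

We want to find x such that P(X ≤ x) = 0.97.

This is the 97th percentile, which means 97% of values fall below this point.

Using the inverse CDF (quantile function):
x = F⁻¹(0.97) = 26.1300

Verification: P(X ≤ 26.1300) = 0.97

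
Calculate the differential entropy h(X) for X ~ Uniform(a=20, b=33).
2.5649 nats

We have X ~ Uniform(a=20, b=33).

The differential entropy measures the uncertainty or information content of the distribution.

For a Uniform distribution with a=20, b=33:
h(X) = 2.5649 nats

(In bits, this would be 3.7004 bits.)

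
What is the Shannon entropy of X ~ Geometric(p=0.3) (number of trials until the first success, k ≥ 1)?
2.0362 nats

We have X ~ Geometric(p=0.3) (number of trials until the first success, k ≥ 1).

The Shannon entropy measures the uncertainty or information content of the distribution.

For a Geometric distribution with p=0.3 (number of trials until the first success, k ≥ 1):
H(X) = 2.0362 nats

(In bits, this would be 2.9376 bits.)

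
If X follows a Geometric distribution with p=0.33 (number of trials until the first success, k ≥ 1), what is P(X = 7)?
0.029851

We have X ~ Geometric(p=0.33) (number of trials until the first success, k ≥ 1).

For a Geometric distribution, the PMF gives us the probability of each outcome.

Using the PMF formula:
P(X = 7) = 0.029851

Rounded to 4 decimal places: 0.0299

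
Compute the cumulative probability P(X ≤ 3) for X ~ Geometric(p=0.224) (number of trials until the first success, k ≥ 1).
0.532711

We have X ~ Geometric(p=0.224) (number of trials until the first success, k ≥ 1).

The CDF gives us P(X ≤ k).

Using the CDF:
P(X ≤ 3) = 0.532711

This means there's approximately a 53.3% chance that X is at most 3.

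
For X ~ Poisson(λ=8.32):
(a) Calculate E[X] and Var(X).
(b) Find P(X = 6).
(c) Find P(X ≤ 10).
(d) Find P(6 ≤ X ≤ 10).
(a) E[X] = 8.3200, Var(X) = 8.3200
(b) P(X = 6) = 0.112222
(c) P(X ≤ 10) = 0.782905
(d) P(6 ≤ X ≤ 10) = 0.619257

We have X ~ Poisson(λ=8.32).

(a) Moments:
E[X] = 8.3200
Var(X) = 8.3200
σ = √Var(X) = 2.8844

(b) Point probability using PMF:
P(X = 6) = 0.112222

(c) Cumulative probability using CDF:
P(X ≤ 10) = F(10) = 0.782905

(d) Range probability:
P(6 ≤ X ≤ 10) = P(X ≤ 10) - P(X ≤ 5)
                   = F(10) - F(5)
                   = 0.782905 - 0.163648
                   = 0.619257

This means approximately 61.9% of outcomes fall in the interval [6, 10].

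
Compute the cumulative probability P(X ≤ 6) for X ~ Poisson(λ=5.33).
0.712515

We have X ~ Poisson(λ=5.33).

The CDF gives us P(X ≤ k).

Using the CDF:
P(X ≤ 6) = 0.712515

This means there's approximately a 71.3% chance that X is at most 6.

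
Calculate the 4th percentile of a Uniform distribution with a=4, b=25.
4.8400

We have X ~ Uniform(a=4, b=25).

We want to find x such that P(X ≤ x) = 0.04.

This is the 4th percentile, which means 4% of values fall below this point.

Using the inverse CDF (quantile function):
x = F⁻¹(0.04) = 4.8400

Verification: P(X ≤ 4.8400) = 0.04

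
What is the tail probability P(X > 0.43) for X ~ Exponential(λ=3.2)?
0.252587

We have X ~ Exponential(λ=3.2).

P(X > 0.43) = 1 - P(X ≤ 0.43)
                = 1 - F(0.43)
                = 1 - 0.747413
                = 0.252587

So there's approximately a 25.3% chance that X exceeds 0.43.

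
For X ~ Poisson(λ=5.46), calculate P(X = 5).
0.172002

We have X ~ Poisson(λ=5.46).

For a Poisson distribution, the PMF gives us the probability of each outcome.

Using the PMF formula:
P(X = 5) = 0.172002

Rounded to 4 decimal places: 0.1720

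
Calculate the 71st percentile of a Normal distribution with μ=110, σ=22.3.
122.3405

We have X ~ Normal(μ=110, σ=22.3).

We want to find x such that P(X ≤ x) = 0.71.

This is the 71st percentile, which means 71% of values fall below this point.

Using the inverse CDF (quantile function):
x = F⁻¹(0.71) = 122.3405

Verification: P(X ≤ 122.3405) = 0.71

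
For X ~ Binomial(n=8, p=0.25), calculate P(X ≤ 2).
0.678543

We have X ~ Binomial(n=8, p=0.25).

The CDF gives us P(X ≤ k).

Using the CDF:
P(X ≤ 2) = 0.678543

This means there's approximately a 67.9% chance that X is at most 2.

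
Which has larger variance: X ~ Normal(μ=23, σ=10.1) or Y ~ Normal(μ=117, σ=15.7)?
Y has larger variance (246.4900 > 102.0100)

Compute the variance for each distribution:

X ~ Normal(μ=23, σ=10.1):
Var(X) = 102.0100

Y ~ Normal(μ=117, σ=15.7):
Var(Y) = 246.4900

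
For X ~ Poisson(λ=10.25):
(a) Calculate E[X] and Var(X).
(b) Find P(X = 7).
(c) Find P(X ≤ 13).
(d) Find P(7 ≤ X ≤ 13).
(a) E[X] = 10.2500, Var(X) = 10.2500
(b) P(X = 7) = 0.083391
(c) P(X ≤ 13) = 0.845562
(d) P(7 ≤ X ≤ 13) = 0.730413

We have X ~ Poisson(λ=10.25).

(a) Moments:
E[X] = 10.2500
Var(X) = 10.2500
σ = √Var(X) = 3.2016

(b) Point probability using PMF:
P(X = 7) = 0.083391

(c) Cumulative probability using CDF:
P(X ≤ 13) = F(13) = 0.845562

(d) Range probability:
P(7 ≤ X ≤ 13) = P(X ≤ 13) - P(X ≤ 6)
                   = F(13) - F(6)
                   = 0.845562 - 0.115149
                   = 0.730413

This means approximately 73.0% of outcomes fall in the interval [7, 13].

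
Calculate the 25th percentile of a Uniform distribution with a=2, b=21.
6.7500

We have X ~ Uniform(a=2, b=21).

We want to find x such that P(X ≤ x) = 0.25.

This is the 25th percentile, which means 25% of values fall below this point.

Using the inverse CDF (quantile function):
x = F⁻¹(0.25) = 6.7500

Verification: P(X ≤ 6.7500) = 0.25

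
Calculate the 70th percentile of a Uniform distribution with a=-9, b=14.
7.1000

We have X ~ Uniform(a=-9, b=14).

We want to find x such that P(X ≤ x) = 0.7.

This is the 70th percentile, which means 70% of values fall below this point.

Using the inverse CDF (quantile function):
x = F⁻¹(0.7) = 7.1000

Verification: P(X ≤ 7.1000) = 0.7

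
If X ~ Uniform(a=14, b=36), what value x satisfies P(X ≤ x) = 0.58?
26.7600

We have X ~ Uniform(a=14, b=36).

We want to find x such that P(X ≤ x) = 0.58.

This is the 58th percentile, which means 58% of values fall below this point.

Using the inverse CDF (quantile function):
x = F⁻¹(0.58) = 26.7600

Verification: P(X ≤ 26.7600) = 0.58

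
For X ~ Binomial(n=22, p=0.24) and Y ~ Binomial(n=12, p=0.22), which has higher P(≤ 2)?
Y has higher probability (P(Y ≤ 2) = 0.4886 > P(X ≤ 2) = 0.0740)

Compute P(≤ 2) for each distribution:

X ~ Binomial(n=22, p=0.24):
P(X ≤ 2) = 0.0740

Y ~ Binomial(n=12, p=0.22):
P(Y ≤ 2) = 0.4886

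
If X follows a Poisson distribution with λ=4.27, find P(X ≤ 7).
0.931143

We have X ~ Poisson(λ=4.27).

The CDF gives us P(X ≤ k).

Using the CDF:
P(X ≤ 7) = 0.931143

This means there's approximately a 93.1% chance that X is at most 7.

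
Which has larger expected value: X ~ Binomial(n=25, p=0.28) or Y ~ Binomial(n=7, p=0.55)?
X has larger mean (7.0000 > 3.8500)

Compute the expected value for each distribution:

X ~ Binomial(n=25, p=0.28):
E[X] = 7.0000

Y ~ Binomial(n=7, p=0.55):
E[Y] = 3.8500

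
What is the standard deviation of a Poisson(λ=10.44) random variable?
3.2311

We have X ~ Poisson(λ=10.44).

For a Poisson distribution with λ=10.44:
σ = √Var(X) = 3.2311

The standard deviation is the square root of the variance.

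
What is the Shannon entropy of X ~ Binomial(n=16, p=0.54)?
2.1083 nats

We have X ~ Binomial(n=16, p=0.54).

The Shannon entropy measures the uncertainty or information content of the distribution.

For a Binomial distribution with n=16, p=0.54:
H(X) = 2.1083 nats

(In bits, this would be 3.0417 bits.)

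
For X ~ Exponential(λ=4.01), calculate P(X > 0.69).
0.062857

We have X ~ Exponential(λ=4.01).

P(X > 0.69) = 1 - P(X ≤ 0.69)
                = 1 - F(0.69)
                = 1 - 0.937143
                = 0.062857

So there's approximately a 6.3% chance that X exceeds 0.69.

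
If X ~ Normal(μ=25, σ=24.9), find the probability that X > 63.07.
0.063143

We have X ~ Normal(μ=25, σ=24.9).

P(X > 63.07) = 1 - P(X ≤ 63.07)
                = 1 - F(63.07)
                = 1 - 0.936857
                = 0.063143

So there's approximately a 6.3% chance that X exceeds 63.07.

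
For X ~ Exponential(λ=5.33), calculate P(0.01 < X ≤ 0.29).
0.734933

We have X ~ Exponential(λ=5.33).

To find P(0.01 < X ≤ 0.29), we use:
P(0.01 < X ≤ 0.29) = P(X ≤ 0.29) - P(X ≤ 0.01)
                 = F(0.29) - F(0.01)
                 = 0.786837 - 0.051904
                 = 0.734933

So there's approximately a 73.5% chance that X falls in this range.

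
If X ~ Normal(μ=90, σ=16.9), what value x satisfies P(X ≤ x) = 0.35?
83.4881

We have X ~ Normal(μ=90, σ=16.9).

We want to find x such that P(X ≤ x) = 0.35.

This is the 35th percentile, which means 35% of values fall below this point.

Using the inverse CDF (quantile function):
x = F⁻¹(0.35) = 83.4881

Verification: P(X ≤ 83.4881) = 0.35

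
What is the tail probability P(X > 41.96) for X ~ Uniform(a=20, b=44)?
0.085000

We have X ~ Uniform(a=20, b=44).

P(X > 41.96) = 1 - P(X ≤ 41.96)
                = 1 - F(41.96)
                = 1 - 0.915000
                = 0.085000

So there's approximately a 8.5% chance that X exceeds 41.96.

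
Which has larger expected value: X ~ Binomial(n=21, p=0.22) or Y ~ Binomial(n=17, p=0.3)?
Y has larger mean (5.1000 > 4.6200)

Compute the expected value for each distribution:

X ~ Binomial(n=21, p=0.22):
E[X] = 4.6200

Y ~ Binomial(n=17, p=0.3):
E[Y] = 5.1000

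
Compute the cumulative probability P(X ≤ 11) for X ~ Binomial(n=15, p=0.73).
0.608585

We have X ~ Binomial(n=15, p=0.73).

The CDF gives us P(X ≤ k).

Using the CDF:
P(X ≤ 11) = 0.608585

This means there's approximately a 60.9% chance that X is at most 11.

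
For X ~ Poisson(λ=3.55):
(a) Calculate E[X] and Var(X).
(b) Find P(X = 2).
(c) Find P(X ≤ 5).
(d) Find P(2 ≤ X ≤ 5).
(a) E[X] = 3.5500, Var(X) = 3.5500
(b) P(X = 2) = 0.181001
(c) P(X ≤ 5) = 0.850935
(d) P(2 ≤ X ≤ 5) = 0.720238

We have X ~ Poisson(λ=3.55).

(a) Moments:
E[X] = 3.5500
Var(X) = 3.5500
σ = √Var(X) = 1.8841

(b) Point probability using PMF:
P(X = 2) = 0.181001

(c) Cumulative probability using CDF:
P(X ≤ 5) = F(5) = 0.850935

(d) Range probability:
P(2 ≤ X ≤ 5) = P(X ≤ 5) - P(X ≤ 1)
                   = F(5) - F(1)
                   = 0.850935 - 0.130697
                   = 0.720238

This means approximately 72.0% of outcomes fall in the interval [2, 5].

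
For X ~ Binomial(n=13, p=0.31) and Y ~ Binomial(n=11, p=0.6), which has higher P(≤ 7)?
X has higher probability (P(X ≤ 7) = 0.9777 > P(Y ≤ 7) = 0.7037)

Compute P(≤ 7) for each distribution:

X ~ Binomial(n=13, p=0.31):
P(X ≤ 7) = 0.9777

Y ~ Binomial(n=11, p=0.6):
P(Y ≤ 7) = 0.7037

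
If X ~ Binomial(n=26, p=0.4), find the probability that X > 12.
0.199348

We have X ~ Binomial(n=26, p=0.4).

P(X > 12) = 1 - P(X ≤ 12)
                = 1 - F(12)
                = 1 - 0.800652
                = 0.199348

So there's approximately a 19.9% chance that X exceeds 12.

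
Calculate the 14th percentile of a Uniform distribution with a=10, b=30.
12.8000

We have X ~ Uniform(a=10, b=30).

We want to find x such that P(X ≤ x) = 0.14.

This is the 14th percentile, which means 14% of values fall below this point.

Using the inverse CDF (quantile function):
x = F⁻¹(0.14) = 12.8000

Verification: P(X ≤ 12.8000) = 0.14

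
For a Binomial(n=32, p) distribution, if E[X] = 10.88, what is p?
p = 0.34

For a Binomial(n, p) distribution:
E[X] = n × p

Given n = 32 and E[X] = 10.88:
10.88 = 32 × p
p = 10.88 / 32 = 0.34

Verification: Binomial(32, 0.34) has E[X] = 10.88 ✓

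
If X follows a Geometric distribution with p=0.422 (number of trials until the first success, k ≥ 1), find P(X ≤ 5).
0.935488

We have X ~ Geometric(p=0.422) (number of trials until the first success, k ≥ 1).

The CDF gives us P(X ≤ k).

Using the CDF:
P(X ≤ 5) = 0.935488

This means there's approximately a 93.5% chance that X is at most 5.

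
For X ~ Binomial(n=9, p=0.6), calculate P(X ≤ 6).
0.768213

We have X ~ Binomial(n=9, p=0.6).

The CDF gives us P(X ≤ k).

Using the CDF:
P(X ≤ 6) = 0.768213

This means there's approximately a 76.8% chance that X is at most 6.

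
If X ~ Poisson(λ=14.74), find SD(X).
3.8393

We have X ~ Poisson(λ=14.74).

For a Poisson distribution with λ=14.74:
σ = √Var(X) = 3.8393

The standard deviation is the square root of the variance.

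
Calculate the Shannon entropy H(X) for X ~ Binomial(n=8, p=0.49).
1.7633 nats

We have X ~ Binomial(n=8, p=0.49).

The Shannon entropy measures the uncertainty or information content of the distribution.

For a Binomial distribution with n=8, p=0.49:
H(X) = 1.7633 nats

(In bits, this would be 2.5439 bits.)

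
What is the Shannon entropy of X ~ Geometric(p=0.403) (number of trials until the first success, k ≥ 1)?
1.6730 nats

We have X ~ Geometric(p=0.403) (number of trials until the first success, k ≥ 1).

The Shannon entropy measures the uncertainty or information content of the distribution.

For a Geometric distribution with p=0.403 (number of trials until the first success, k ≥ 1):
H(X) = 1.6730 nats

(In bits, this would be 2.4136 bits.)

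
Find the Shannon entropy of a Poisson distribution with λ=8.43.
2.4742 nats

We have X ~ Poisson(λ=8.43).

The Shannon entropy measures the uncertainty or information content of the distribution.

For a Poisson distribution with λ=8.43:
H(X) = 2.4742 nats

(In bits, this would be 3.5696 bits.)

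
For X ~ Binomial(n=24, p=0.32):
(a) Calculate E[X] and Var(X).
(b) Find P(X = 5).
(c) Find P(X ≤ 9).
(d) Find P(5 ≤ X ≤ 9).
(a) E[X] = 7.6800, Var(X) = 5.2224
(b) P(X = 5) = 0.093724
(c) P(X ≤ 9) = 0.789758
(d) P(5 ≤ X ≤ 9) = 0.712799

We have X ~ Binomial(n=24, p=0.32).

(a) Moments:
E[X] = 7.6800
Var(X) = 5.2224
σ = √Var(X) = 2.2853

(b) Point probability using PMF:
P(X = 5) = 0.093724

(c) Cumulative probability using CDF:
P(X ≤ 9) = F(9) = 0.789758

(d) Range probability:
P(5 ≤ X ≤ 9) = P(X ≤ 9) - P(X ≤ 4)
                   = F(9) - F(4)
                   = 0.789758 - 0.076959
                   = 0.712799

This means approximately 71.3% of outcomes fall in the interval [5, 9].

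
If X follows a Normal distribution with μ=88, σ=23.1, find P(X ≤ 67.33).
0.185446

We have X ~ Normal(μ=88, σ=23.1).

The CDF gives us P(X ≤ k).

Using the CDF:
P(X ≤ 67.33) = 0.185446

This means there's approximately a 18.5% chance that X is at most 67.33.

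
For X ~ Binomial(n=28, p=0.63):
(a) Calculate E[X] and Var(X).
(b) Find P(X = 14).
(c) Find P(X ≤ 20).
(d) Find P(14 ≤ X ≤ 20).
(a) E[X] = 17.6400, Var(X) = 6.5268
(b) P(X = 14) = 0.056094
(c) P(X ≤ 20) = 0.869738
(d) P(14 ≤ X ≤ 20) = 0.815150

We have X ~ Binomial(n=28, p=0.63).

(a) Moments:
E[X] = 17.6400
Var(X) = 6.5268
σ = √Var(X) = 2.5548

(b) Point probability using PMF:
P(X = 14) = 0.056094

(c) Cumulative probability using CDF:
P(X ≤ 20) = F(20) = 0.869738

(d) Range probability:
P(14 ≤ X ≤ 20) = P(X ≤ 20) - P(X ≤ 13)
                   = F(20) - F(13)
                   = 0.869738 - 0.054588
                   = 0.815150

This means approximately 81.5% of outcomes fall in the interval [14, 20].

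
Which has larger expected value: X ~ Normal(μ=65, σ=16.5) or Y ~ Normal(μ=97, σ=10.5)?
Y has larger mean (97.0000 > 65.0000)

Compute the expected value for each distribution:

X ~ Normal(μ=65, σ=16.5):
E[X] = 65.0000

Y ~ Normal(μ=97, σ=10.5):
E[Y] = 97.0000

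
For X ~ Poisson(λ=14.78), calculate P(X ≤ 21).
0.953178

We have X ~ Poisson(λ=14.78).

The CDF gives us P(X ≤ k).

Using the CDF:
P(X ≤ 21) = 0.953178

This means there's approximately a 95.3% chance that X is at most 21.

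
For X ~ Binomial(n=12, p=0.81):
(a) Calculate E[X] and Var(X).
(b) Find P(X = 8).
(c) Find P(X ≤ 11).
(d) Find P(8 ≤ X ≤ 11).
(a) E[X] = 9.7200, Var(X) = 1.8468
(b) P(X = 8) = 0.119536
(c) P(X ≤ 11) = 0.920234
(d) P(8 ≤ X ≤ 11) = 0.860222

We have X ~ Binomial(n=12, p=0.81).

(a) Moments:
E[X] = 9.7200
Var(X) = 1.8468
σ = √Var(X) = 1.3590

(b) Point probability using PMF:
P(X = 8) = 0.119536

(c) Cumulative probability using CDF:
P(X ≤ 11) = F(11) = 0.920234

(d) Range probability:
P(8 ≤ X ≤ 11) = P(X ≤ 11) - P(X ≤ 7)
                   = F(11) - F(7)
                   = 0.920234 - 0.060011
                   = 0.860222

This means approximately 86.0% of outcomes fall in the interval [8, 11].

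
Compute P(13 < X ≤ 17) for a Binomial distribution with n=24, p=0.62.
0.588291

We have X ~ Binomial(n=24, p=0.62).

To find P(13 < X ≤ 17), we use:
P(13 < X ≤ 17) = P(X ≤ 17) - P(X ≤ 13)
                 = F(17) - F(13)
                 = 0.865770 - 0.277479
                 = 0.588291

So there's approximately a 58.8% chance that X falls in this range.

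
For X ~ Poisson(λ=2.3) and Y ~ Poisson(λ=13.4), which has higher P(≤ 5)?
X has higher probability (P(X ≤ 5) = 0.9700 > P(Y ≤ 5) = 0.0083)

Compute P(≤ 5) for each distribution:

X ~ Poisson(λ=2.3):
P(X ≤ 5) = 0.9700

Y ~ Poisson(λ=13.4):
P(Y ≤ 5) = 0.0083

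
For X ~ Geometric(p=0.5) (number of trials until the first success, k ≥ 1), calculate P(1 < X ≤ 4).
0.437500

We have X ~ Geometric(p=0.5) (number of trials until the first success, k ≥ 1).

To find P(1 < X ≤ 4), we use:
P(1 < X ≤ 4) = P(X ≤ 4) - P(X ≤ 1)
                 = F(4) - F(1)
                 = 0.937500 - 0.500000
                 = 0.437500

So there's approximately a 43.8% chance that X falls in this range.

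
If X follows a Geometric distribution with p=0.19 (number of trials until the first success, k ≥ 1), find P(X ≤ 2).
0.343900

We have X ~ Geometric(p=0.19) (number of trials until the first success, k ≥ 1).

The CDF gives us P(X ≤ k).

Using the CDF:
P(X ≤ 2) = 0.343900

This means there's approximately a 34.4% chance that X is at most 2.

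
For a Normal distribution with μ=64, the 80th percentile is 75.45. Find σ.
σ = 13.6047

For X ~ Normal(μ, σ), the p-th percentile satisfies x = μ + z_p × σ,
where z_p = Φ⁻¹(p) is the standard normal quantile.

Step 1: z_{0.8} = Φ⁻¹(0.8) = 0.8416

Step 2: Solve for σ:
75.45 = 64 + 0.8416 × σ
σ = (75.45 - 64) / 0.8416
σ = 11.45 / 0.8416
σ = 13.6047

Verification: μ + z × σ = 64 + 0.8416 × 13.6047 = 75.45 ✓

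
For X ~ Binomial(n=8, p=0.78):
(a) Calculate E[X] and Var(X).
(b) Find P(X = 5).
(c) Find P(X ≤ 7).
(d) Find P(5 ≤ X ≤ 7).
(a) E[X] = 6.2400, Var(X) = 1.3728
(b) P(X = 5) = 0.172159
(c) P(X ≤ 7) = 0.862989
(d) P(5 ≤ X ≤ 7) = 0.786503

We have X ~ Binomial(n=8, p=0.78).

(a) Moments:
E[X] = 6.2400
Var(X) = 1.3728
σ = √Var(X) = 1.1717

(b) Point probability using PMF:
P(X = 5) = 0.172159

(c) Cumulative probability using CDF:
P(X ≤ 7) = F(7) = 0.862989

(d) Range probability:
P(5 ≤ X ≤ 7) = P(X ≤ 7) - P(X ≤ 4)
                   = F(7) - F(4)
                   = 0.862989 - 0.076485
                   = 0.786503

This means approximately 78.7% of outcomes fall in the interval [5, 7].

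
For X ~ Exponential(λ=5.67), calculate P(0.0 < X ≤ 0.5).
0.941281

We have X ~ Exponential(λ=5.67).

To find P(0.0 < X ≤ 0.5), we use:
P(0.0 < X ≤ 0.5) = P(X ≤ 0.5) - P(X ≤ 0.0)
                 = F(0.5) - F(0.0)
                 = 0.941281 - 0.000000
                 = 0.941281

So there's approximately a 94.1% chance that X falls in this range.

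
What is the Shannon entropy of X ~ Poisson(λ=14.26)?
2.7416 nats

We have X ~ Poisson(λ=14.26).

The Shannon entropy measures the uncertainty or information content of the distribution.

For a Poisson distribution with λ=14.26:
H(X) = 2.7416 nats

(In bits, this would be 3.9553 bits.)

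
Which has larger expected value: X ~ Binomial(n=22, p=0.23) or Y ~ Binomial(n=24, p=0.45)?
Y has larger mean (10.8000 > 5.0600)

Compute the expected value for each distribution:

X ~ Binomial(n=22, p=0.23):
E[X] = 5.0600

Y ~ Binomial(n=24, p=0.45):
E[Y] = 10.8000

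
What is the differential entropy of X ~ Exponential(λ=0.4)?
1.9163 nats

We have X ~ Exponential(λ=0.4).

The differential entropy measures the uncertainty or information content of the distribution.

For an Exponential distribution with λ=0.4:
h(X) = 1.9163 nats

(In bits, this would be 2.7646 bits.)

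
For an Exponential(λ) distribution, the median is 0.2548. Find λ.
λ = 2.7204

For X ~ Exponential(λ), the CDF is F(x) = 1 - e^(-λx).
The median m satisfies F(m) = 0.5:
1 - e^(-λm) = 0.5
e^(-λm) = 0.5
λm = ln(2)
m = ln(2) / λ

Given m = 0.2548:
λ = ln(2) / 0.2548 = 0.693147 / 0.2548 = 2.7204

Verification: ln(2) / 2.7204 = 0.2548 ✓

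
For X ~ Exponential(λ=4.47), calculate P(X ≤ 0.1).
0.360456

We have X ~ Exponential(λ=4.47).

The CDF gives us P(X ≤ k).

Using the CDF:
P(X ≤ 0.1) = 0.360456

This means there's approximately a 36.0% chance that X is at most 0.1.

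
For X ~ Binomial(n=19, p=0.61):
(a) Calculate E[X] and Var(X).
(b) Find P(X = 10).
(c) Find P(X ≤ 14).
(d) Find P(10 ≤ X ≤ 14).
(a) E[X] = 11.5900, Var(X) = 4.5201
(b) P(X = 10) = 0.137546
(c) P(X ≤ 14) = 0.917923
(d) P(10 ≤ X ≤ 14) = 0.755311

We have X ~ Binomial(n=19, p=0.61).

(a) Moments:
E[X] = 11.5900
Var(X) = 4.5201
σ = √Var(X) = 2.1261

(b) Point probability using PMF:
P(X = 10) = 0.137546

(c) Cumulative probability using CDF:
P(X ≤ 14) = F(14) = 0.917923

(d) Range probability:
P(10 ≤ X ≤ 14) = P(X ≤ 14) - P(X ≤ 9)
                   = F(14) - F(9)
                   = 0.917923 - 0.162612
                   = 0.755311

This means approximately 75.5% of outcomes fall in the interval [10, 14].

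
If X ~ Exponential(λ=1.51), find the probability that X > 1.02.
0.214338

We have X ~ Exponential(λ=1.51).

P(X > 1.02) = 1 - P(X ≤ 1.02)
                = 1 - F(1.02)
                = 1 - 0.785662
                = 0.214338

So there's approximately a 21.4% chance that X exceeds 1.02.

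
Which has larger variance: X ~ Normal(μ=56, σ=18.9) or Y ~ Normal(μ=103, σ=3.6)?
X has larger variance (357.2100 > 12.9600)

Compute the variance for each distribution:

X ~ Normal(μ=56, σ=18.9):
Var(X) = 357.2100

Y ~ Normal(μ=103, σ=3.6):
Var(Y) = 12.9600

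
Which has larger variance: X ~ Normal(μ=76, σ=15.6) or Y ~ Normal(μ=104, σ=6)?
X has larger variance (243.3600 > 36.0000)

Compute the variance for each distribution:

X ~ Normal(μ=76, σ=15.6):
Var(X) = 243.3600

Y ~ Normal(μ=104, σ=6):
Var(Y) = 36.0000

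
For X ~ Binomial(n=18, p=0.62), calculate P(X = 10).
0.159677

We have X ~ Binomial(n=18, p=0.62).

For a Binomial distribution, the PMF gives us the probability of each outcome.

Using the PMF formula:
P(X = 10) = 0.159677

Rounded to 4 decimal places: 0.1597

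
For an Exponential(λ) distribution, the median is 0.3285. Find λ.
λ = 2.1100

For X ~ Exponential(λ), the CDF is F(x) = 1 - e^(-λx).
The median m satisfies F(m) = 0.5:
1 - e^(-λm) = 0.5
e^(-λm) = 0.5
λm = ln(2)
m = ln(2) / λ

Given m = 0.3285:
λ = ln(2) / 0.3285 = 0.693147 / 0.3285 = 2.1100

Verification: ln(2) / 2.1100 = 0.3285 ✓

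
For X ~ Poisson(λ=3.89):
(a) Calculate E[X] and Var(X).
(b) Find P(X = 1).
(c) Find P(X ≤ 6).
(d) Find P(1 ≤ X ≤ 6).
(a) E[X] = 3.8900, Var(X) = 3.8900
(b) P(X = 1) = 0.079532
(c) P(X ≤ 6) = 0.900470
(d) P(1 ≤ X ≤ 6) = 0.880024

We have X ~ Poisson(λ=3.89).

(a) Moments:
E[X] = 3.8900
Var(X) = 3.8900
σ = √Var(X) = 1.9723

(b) Point probability using PMF:
P(X = 1) = 0.079532

(c) Cumulative probability using CDF:
P(X ≤ 6) = F(6) = 0.900470

(d) Range probability:
P(1 ≤ X ≤ 6) = P(X ≤ 6) - P(X ≤ 0)
                   = F(6) - F(0)
                   = 0.900470 - 0.020445
                   = 0.880024

This means approximately 88.0% of outcomes fall in the interval [1, 6].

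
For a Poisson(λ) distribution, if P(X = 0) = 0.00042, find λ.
λ = 7.7753

For a Poisson(λ) distribution, the PMF at 0 is:
P(X = 0) = λ^0 e^(-λ) / 0! = e^(-λ)

Given P(X = 0) = 0.00042:
e^(-λ) = 0.00042
-λ = ln(0.00042)
λ = -ln(0.00042) = 7.7753

Verification: e^(-7.7753) = 0.00042 ✓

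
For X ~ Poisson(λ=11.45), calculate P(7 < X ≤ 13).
0.621595

We have X ~ Poisson(λ=11.45).

To find P(7 < X ≤ 13), we use:
P(7 < X ≤ 13) = P(X ≤ 13) - P(X ≤ 7)
                 = F(13) - F(7)
                 = 0.738029 - 0.116434
                 = 0.621595

So there's approximately a 62.2% chance that X falls in this range.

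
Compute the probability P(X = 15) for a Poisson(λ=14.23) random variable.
0.100361

We have X ~ Poisson(λ=14.23).

For a Poisson distribution, the PMF gives us the probability of each outcome.

Using the PMF formula:
P(X = 15) = 0.100361

Rounded to 4 decimal places: 0.1004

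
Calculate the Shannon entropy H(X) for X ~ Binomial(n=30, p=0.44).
2.4189 nats

We have X ~ Binomial(n=30, p=0.44).

The Shannon entropy measures the uncertainty or information content of the distribution.

For a Binomial distribution with n=30, p=0.44:
H(X) = 2.4189 nats

(In bits, this would be 3.4897 bits.)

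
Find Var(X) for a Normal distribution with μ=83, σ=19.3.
372.4900

We have X ~ Normal(μ=83, σ=19.3).

For a Normal distribution with μ=83, σ=19.3:
Var(X) = 372.4900

The variance measures the spread of the distribution around the mean.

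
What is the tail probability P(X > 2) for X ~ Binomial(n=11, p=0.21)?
0.415783

We have X ~ Binomial(n=11, p=0.21).

P(X > 2) = 1 - P(X ≤ 2)
                = 1 - F(2)
                = 1 - 0.584217
                = 0.415783

So there's approximately a 41.6% chance that X exceeds 2.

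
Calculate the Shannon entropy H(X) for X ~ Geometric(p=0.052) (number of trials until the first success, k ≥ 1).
3.9300 nats

We have X ~ Geometric(p=0.052) (number of trials until the first success, k ≥ 1).

The Shannon entropy measures the uncertainty or information content of the distribution.

For a Geometric distribution with p=0.052 (number of trials until the first success, k ≥ 1):
H(X) = 3.9300 nats

(In bits, this would be 5.6699 bits.)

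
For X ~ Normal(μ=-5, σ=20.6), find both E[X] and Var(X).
E[X] = -5.0000, Var(X) = 424.3600

We have X ~ Normal(μ=-5, σ=20.6).

For a Normal distribution with μ=-5, σ=20.6:

Expected value:
E[X] = -5.0000

Variance:
Var(X) = 424.3600

Standard deviation:
σ = √Var(X) = 20.6000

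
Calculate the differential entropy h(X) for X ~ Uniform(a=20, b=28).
2.0794 nats

We have X ~ Uniform(a=20, b=28).

The differential entropy measures the uncertainty or information content of the distribution.

For a Uniform distribution with a=20, b=28:
h(X) = 2.0794 nats

(In bits, this would be 3.0000 bits.)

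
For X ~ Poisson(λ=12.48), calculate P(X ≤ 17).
0.916764

We have X ~ Poisson(λ=12.48).

The CDF gives us P(X ≤ k).

Using the CDF:
P(X ≤ 17) = 0.916764

This means there's approximately a 91.7% chance that X is at most 17.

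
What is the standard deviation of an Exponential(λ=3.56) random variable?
0.2809

We have X ~ Exponential(λ=3.56).

For an Exponential distribution with λ=3.56:
σ = √Var(X) = 0.2809

The standard deviation is the square root of the variance.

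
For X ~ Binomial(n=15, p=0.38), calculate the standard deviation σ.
1.8799

We have X ~ Binomial(n=15, p=0.38).

For a Binomial distribution with n=15, p=0.38:
σ = √Var(X) = 1.8799

The standard deviation is the square root of the variance.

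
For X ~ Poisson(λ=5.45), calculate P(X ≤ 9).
0.948775

We have X ~ Poisson(λ=5.45).

The CDF gives us P(X ≤ k).

Using the CDF:
P(X ≤ 9) = 0.948775

This means there's approximately a 94.9% chance that X is at most 9.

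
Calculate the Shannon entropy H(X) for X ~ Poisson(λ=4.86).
2.1895 nats

We have X ~ Poisson(λ=4.86).

The Shannon entropy measures the uncertainty or information content of the distribution.

For a Poisson distribution with λ=4.86:
H(X) = 2.1895 nats

(In bits, this would be 3.1588 bits.)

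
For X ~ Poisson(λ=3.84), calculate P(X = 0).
0.021494

We have X ~ Poisson(λ=3.84).

For a Poisson distribution, the PMF gives us the probability of each outcome.

Using the PMF formula:
P(X = 0) = 0.021494

Rounded to 4 decimal places: 0.0215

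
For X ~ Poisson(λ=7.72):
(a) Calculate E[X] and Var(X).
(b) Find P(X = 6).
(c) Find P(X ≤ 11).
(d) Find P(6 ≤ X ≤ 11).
(a) E[X] = 7.7200, Var(X) = 7.7200
(b) P(X = 6) = 0.130502
(c) P(X ≤ 11) = 0.907222
(d) P(6 ≤ X ≤ 11) = 0.688970

We have X ~ Poisson(λ=7.72).

(a) Moments:
E[X] = 7.7200
Var(X) = 7.7200
σ = √Var(X) = 2.7785

(b) Point probability using PMF:
P(X = 6) = 0.130502

(c) Cumulative probability using CDF:
P(X ≤ 11) = F(11) = 0.907222

(d) Range probability:
P(6 ≤ X ≤ 11) = P(X ≤ 11) - P(X ≤ 5)
                   = F(11) - F(5)
                   = 0.907222 - 0.218251
                   = 0.688970

This means approximately 68.9% of outcomes fall in the interval [6, 11].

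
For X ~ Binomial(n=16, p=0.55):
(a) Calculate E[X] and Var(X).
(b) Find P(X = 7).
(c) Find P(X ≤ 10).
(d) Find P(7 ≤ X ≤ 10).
(a) E[X] = 8.8000, Var(X) = 3.9600
(b) P(X = 7) = 0.131788
(c) P(X ≤ 10) = 0.802402
(d) P(7 ≤ X ≤ 10) = 0.678299

We have X ~ Binomial(n=16, p=0.55).

(a) Moments:
E[X] = 8.8000
Var(X) = 3.9600
σ = √Var(X) = 1.9900

(b) Point probability using PMF:
P(X = 7) = 0.131788

(c) Cumulative probability using CDF:
P(X ≤ 10) = F(10) = 0.802402

(d) Range probability:
P(7 ≤ X ≤ 10) = P(X ≤ 10) - P(X ≤ 6)
                   = F(10) - F(6)
                   = 0.802402 - 0.124103
                   = 0.678299

This means approximately 67.8% of outcomes fall in the interval [7, 10].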